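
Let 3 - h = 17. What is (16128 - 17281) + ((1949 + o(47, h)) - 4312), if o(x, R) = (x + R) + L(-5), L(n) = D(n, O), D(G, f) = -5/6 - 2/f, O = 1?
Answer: -20915/6 ≈ -3485.8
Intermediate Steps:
h = -14 (h = 3 - 1*17 = 3 - 17 = -14)
D(G, f) = -⅚ - 2/f (D(G, f) = -5*⅙ - 2/f = -⅚ - 2/f)
L(n) = -17/6 (L(n) = -⅚ - 2/1 = -⅚ - 2*1 = -⅚ - 2 = -17/6)
o(x, R) = -17/6 + R + x (o(x, R) = (x + R) - 17/6 = (R + x) - 17/6 = -17/6 + R + x)
(16128 - 17281) + ((1949 + o(47, h)) - 4312) = (16128 - 17281) + ((1949 + (-17/6 - 14 + 47)) - 4312) = -1153 + ((1949 + 181/6) - 4312) = -1153 + (11875/6 - 4312) = -1153 - 13997/6 = -20915/6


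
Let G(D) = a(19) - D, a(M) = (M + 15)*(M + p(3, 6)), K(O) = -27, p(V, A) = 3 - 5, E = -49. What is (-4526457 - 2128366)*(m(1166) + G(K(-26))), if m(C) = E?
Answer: -3700081588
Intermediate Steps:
m(C) = -49
p(V, A) = -2
a(M) = (-2 + M)*(15 + M) (a(M) = (M + 15)*(M - 2) = (15 + M)*(-2 + M) = (-2 + M)*(15 + M))
G(D) = 578 - D (G(D) = (-30 + 19**2 + 13*19) - D = (-30 + 361 + 247) - D = 578 - D)
(-4526457 - 2128366)*(m(1166) + G(K(-26))) = (-4526457 - 2128366)*(-49 + (578 - 1*(-27))) = -6654823*(-49 + (578 + 27)) = -6654823*(-49 + 605) = -6654823*556 = -3700081588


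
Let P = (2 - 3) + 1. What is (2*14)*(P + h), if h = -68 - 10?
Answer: -2184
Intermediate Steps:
P = 0 (P = -1 + 1 = 0)
h = -78
(2*14)*(P + h) = (2*14)*(0 - 78) = 28*(-78) = -2184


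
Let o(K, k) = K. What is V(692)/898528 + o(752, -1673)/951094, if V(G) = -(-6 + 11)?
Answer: 335468793/427292294816 ≈ 0.00078510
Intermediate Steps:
V(G) = -5 (V(G) = -1*5 = -5)
V(692)/898528 + o(752, -1673)/951094 = -5/898528 + 752/951094 = -5*1/898528 + 752*(1/951094) = -5/898528 + 376/475547 = 335468793/427292294816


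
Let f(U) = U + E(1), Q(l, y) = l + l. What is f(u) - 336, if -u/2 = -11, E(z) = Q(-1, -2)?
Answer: -316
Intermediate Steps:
Q(l, y) = 2*l
E(z) = -2 (E(z) = 2*(-1) = -2)
u = 22 (u = -2*(-11) = 22)
f(U) = -2 + U (f(U) = U - 2 = -2 + U)
f(u) - 336 = (-2 + 22) - 336 = 20 - 336 = -316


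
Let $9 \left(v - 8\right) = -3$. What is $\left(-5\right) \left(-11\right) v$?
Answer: $\frac{1265}{3} \approx 421.67$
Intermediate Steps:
$v = \frac{23}{3}$ ($v = 8 + \frac{1}{9} \left(-3\right) = 8 - \frac{1}{3} = \frac{23}{3} \approx 7.6667$)
$\left(-5\right) \left(-11\right) v = \left(-5\right) \left(-11\right) \frac{23}{3} = 55 \cdot \frac{23}{3} = \frac{1265}{3}$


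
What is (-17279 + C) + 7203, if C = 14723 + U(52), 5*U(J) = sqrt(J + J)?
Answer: 4647 + 2*sqrt(26)/5 ≈ 4649.0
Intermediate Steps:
U(J) = sqrt(2)*sqrt(J)/5 (U(J) = sqrt(J + J)/5 = sqrt(2*J)/5 = (sqrt(2)*sqrt(J))/5 = sqrt(2)*sqrt(J)/5)
C = 14723 + 2*sqrt(26)/5 (C = 14723 + sqrt(2)*sqrt(52)/5 = 14723 + sqrt(2)*(2*sqrt(13))/5 = 14723 + 2*sqrt(26)/5 ≈ 14725.)
(-17279 + C) + 7203 = (-17279 + (14723 + 2*sqrt(26)/5)) + 7203 = (-2556 + 2*sqrt(26)/5) + 7203 = 4647 + 2*sqrt(26)/5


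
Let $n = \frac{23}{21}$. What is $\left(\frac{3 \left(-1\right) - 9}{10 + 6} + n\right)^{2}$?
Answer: $\frac{841}{7056} \approx 0.11919$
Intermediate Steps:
$n = \frac{23}{21}$ ($n = 23 \cdot \frac{1}{21} = \frac{23}{21} \approx 1.0952$)
$\left(\frac{3 \left(-1\right) - 9}{10 + 6} + n\right)^{2} = \left(\frac{3 \left(-1\right) - 9}{10 + 6} + \frac{23}{21}\right)^{2} = \left(\frac{-3 - 9}{16} + \frac{23}{21}\right)^{2} = \left(\left(-12\right) \frac{1}{16} + \frac{23}{21}\right)^{2} = \left(- \frac{3}{4} + \frac{23}{21}\right)^{2} = \left(\frac{29}{84}\right)^{2} = \frac{841}{7056}$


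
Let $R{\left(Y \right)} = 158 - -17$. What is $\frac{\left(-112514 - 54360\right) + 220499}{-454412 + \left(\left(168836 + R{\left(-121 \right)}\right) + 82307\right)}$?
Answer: $- \frac{17875}{67698} \approx -0.26404$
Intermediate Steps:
$R{\left(Y \right)} = 175$ ($R{\left(Y \right)} = 158 + 17 = 175$)
$\frac{\left(-112514 - 54360\right) + 220499}{-454412 + \left(\left(168836 + R{\left(-121 \right)}\right) + 82307\right)} = \frac{\left(-112514 - 54360\right) + 220499}{-454412 + \left(\left(168836 + 175\right) + 82307\right)} = \frac{-166874 + 220499}{-454412 + \left(169011 + 82307\right)} = \frac{53625}{-454412 + 251318} = \frac{53625}{-203094} = 53625 \left(- \frac{1}{203094}\right) = - \frac{17875}{67698}$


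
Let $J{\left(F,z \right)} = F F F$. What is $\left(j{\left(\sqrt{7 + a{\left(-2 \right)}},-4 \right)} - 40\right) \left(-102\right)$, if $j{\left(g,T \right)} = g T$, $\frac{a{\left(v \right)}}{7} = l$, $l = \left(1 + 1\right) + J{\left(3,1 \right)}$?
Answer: $4080 + 408 \sqrt{210} \approx 9992.5$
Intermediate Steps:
$J{\left(F,z \right)} = F^{3}$ ($J{\left(F,z \right)} = F^{2} F = F^{3}$)
$l = 29$ ($l = \left(1 + 1\right) + 3^{3} = 2 + 27 = 29$)
$a{\left(v \right)} = 203$ ($a{\left(v \right)} = 7 \cdot 29 = 203$)
$j{\left(g,T \right)} = T g$
$\left(j{\left(\sqrt{7 + a{\left(-2 \right)}},-4 \right)} - 40\right) \left(-102\right) = \left(- 4 \sqrt{7 + 203} - 40\right) \left(-102\right) = \left(- 4 \sqrt{210} - 40\right) \left(-102\right) = \left(-40 - 4 \sqrt{210}\right) \left(-102\right) = 4080 + 408 \sqrt{210}$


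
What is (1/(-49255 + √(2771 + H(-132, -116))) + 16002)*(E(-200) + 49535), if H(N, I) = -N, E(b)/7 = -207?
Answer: 933389796666036527/1213026061 - 24043*√2903/1213026061 ≈ 7.6947e+8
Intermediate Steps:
E(b) = -1449 (E(b) = 7*(-207) = -1449)
(1/(-49255 + √(2771 + H(-132, -116))) + 16002)*(E(-200) + 49535) = (1/(-49255 + √(2771 - 1*(-132))) + 16002)*(-1449 + 49535) = (1/(-49255 + √(2771 + 132)) + 16002)*48086 = (1/(-49255 + √2903) + 16002)*48086 = (16002 + 1/(-49255 + √2903))*48086 = 769472172 + 48086/(-49255 + √2903)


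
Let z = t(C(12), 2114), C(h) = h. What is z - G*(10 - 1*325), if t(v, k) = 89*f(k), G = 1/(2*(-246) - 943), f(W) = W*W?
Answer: 16307366395/41 ≈ 3.9774e+8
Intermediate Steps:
f(W) = W²
G = -1/1435 (G = 1/(-492 - 943) = 1/(-1435) = -1/1435 ≈ -0.00069686)
t(v, k) = 89*k²
z = 397740644 (z = 89*2114² = 89*4468996 = 397740644)
z - G*(10 - 1*325) = 397740644 - (-1)*(10 - 1*325)/1435 = 397740644 - (-1)*(10 - 325)/1435 = 397740644 - (-1)*(-315)/1435 = 397740644 - 1*9/41 = 397740644 - 9/41 = 16307366395/41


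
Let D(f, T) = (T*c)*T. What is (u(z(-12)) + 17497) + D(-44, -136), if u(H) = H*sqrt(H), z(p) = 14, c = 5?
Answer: 109977 + 14*sqrt(14) ≈ 1.1003e+5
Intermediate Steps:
D(f, T) = 5*T**2 (D(f, T) = (T*5)*T = (5*T)*T = 5*T**2)
u(H) = H**(3/2)
(u(z(-12)) + 17497) + D(-44, -136) = (14**(3/2) + 17497) + 5*(-136)**2 = (14*sqrt(14) + 17497) + 5*18496 = (17497 + 14*sqrt(14)) + 92480 = 109977 + 14*sqrt(14)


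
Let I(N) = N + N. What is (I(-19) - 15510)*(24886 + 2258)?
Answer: -422034912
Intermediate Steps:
I(N) = 2*N
(I(-19) - 15510)*(24886 + 2258) = (2*(-19) - 15510)*(24886 + 2258) = (-38 - 15510)*27144 = -15548*27144 = -422034912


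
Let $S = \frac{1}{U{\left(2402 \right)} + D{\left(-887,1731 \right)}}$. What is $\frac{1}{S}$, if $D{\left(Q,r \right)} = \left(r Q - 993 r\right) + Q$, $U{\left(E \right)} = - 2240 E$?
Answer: $-8635647$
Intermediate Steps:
$D{\left(Q,r \right)} = Q - 993 r + Q r$ ($D{\left(Q,r \right)} = \left(Q r - 993 r\right) + Q = \left(- 993 r + Q r\right) + Q = Q - 993 r + Q r$)
$S = - \frac{1}{8635647}$ ($S = \frac{1}{\left(-2240\right) 2402 - 3255167} = \frac{1}{-5380480 - 3255167} = \frac{1}{-8635647} = - \frac{1}{8635647} \approx -1.158 \cdot 10^{-7}$)
$\frac{1}{S} = \frac{1}{- \frac{1}{8635647}} = -8635647$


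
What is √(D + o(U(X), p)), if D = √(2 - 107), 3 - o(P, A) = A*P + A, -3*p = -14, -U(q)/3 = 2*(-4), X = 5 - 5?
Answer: √(-1023 + 9*I*√105)/3 ≈ 0.48007 + 10.672*I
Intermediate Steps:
X = 0
U(q) = 24 (U(q) = -6*(-4) = -3*(-8) = 24)
p = 14/3 (p = -⅓*(-14) = 14/3 ≈ 4.6667)
o(P, A) = 3 - A - A*P (o(P, A) = 3 - (A*P + A) = 3 - (A + A*P) = 3 + (-A - A*P) = 3 - A - A*P)
D = I*√105 (D = √(-105) = I*√105 ≈ 10.247*I)
√(D + o(U(X), p)) = √(I*√105 + (3 - 1*14/3 - 1*14/3*24)) = √(I*√105 + (3 - 14/3 - 112)) = √(I*√105 - 341/3) = √(-341/3 + I*√105)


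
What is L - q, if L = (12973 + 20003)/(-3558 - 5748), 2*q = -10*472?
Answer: 1218288/517 ≈ 2356.5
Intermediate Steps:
q = -2360 (q = (-10*472)/2 = (½)*(-4720) = -2360)
L = -1832/517 (L = 32976/(-9306) = 32976*(-1/9306) = -1832/517 ≈ -3.5435)
L - q = -1832/517 - 1*(-2360) = -1832/517 + 2360 = 1218288/517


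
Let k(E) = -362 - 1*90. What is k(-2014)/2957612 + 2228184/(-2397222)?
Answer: -91544267791/98472952137 ≈ -0.92964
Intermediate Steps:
k(E) = -452 (k(E) = -362 - 90 = -452)
k(-2014)/2957612 + 2228184/(-2397222) = -452/2957612 + 2228184/(-2397222) = -452*1/2957612 + 2228184*(-1/2397222) = -113/739403 - 123788/133179 = -91544267791/98472952137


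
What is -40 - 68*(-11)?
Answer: 708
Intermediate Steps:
-40 - 68*(-11) = -40 + 748 = 708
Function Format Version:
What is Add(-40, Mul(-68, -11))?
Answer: 708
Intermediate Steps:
Add(-40, Mul(-68, -11)) = Add(-40, 748) = 708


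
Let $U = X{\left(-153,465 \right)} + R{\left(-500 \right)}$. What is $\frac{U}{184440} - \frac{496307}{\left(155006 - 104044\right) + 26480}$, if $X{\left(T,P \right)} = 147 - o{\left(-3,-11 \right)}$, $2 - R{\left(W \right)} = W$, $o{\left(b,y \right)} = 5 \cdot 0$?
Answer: $- \frac{5082700179}{793522360} \approx -6.4052$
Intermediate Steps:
$o{\left(b,y \right)} = 0$
$R{\left(W \right)} = 2 - W$
$X{\left(T,P \right)} = 147$ ($X{\left(T,P \right)} = 147 - 0 = 147 + 0 = 147$)
$U = 649$ ($U = 147 + \left(2 - -500\right) = 147 + \left(2 + 500\right) = 147 + 502 = 649$)
$\frac{U}{184440} - \frac{496307}{\left(155006 - 104044\right) + 26480} = \frac{649}{184440} - \frac{496307}{\left(155006 - 104044\right) + 26480} = 649 \cdot \frac{1}{184440} - \frac{496307}{50962 + 26480} = \frac{649}{184440} - \frac{496307}{77442} = - \frac{5082700179}{793522360}$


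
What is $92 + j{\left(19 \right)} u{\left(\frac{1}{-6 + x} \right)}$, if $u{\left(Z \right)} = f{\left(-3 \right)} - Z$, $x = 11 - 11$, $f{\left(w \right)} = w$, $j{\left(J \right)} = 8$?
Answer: $\frac{208}{3} \approx 69.333$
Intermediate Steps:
$x = 0$
$u{\left(Z \right)} = -3 - Z$
$92 + j{\left(19 \right)} u{\left(\frac{1}{-6 + x} \right)} = 92 + 8 \left(-3 - \frac{1}{-6 + 0}\right) = 92 + 8 \left(-3 - \frac{1}{-6}\right) = 92 + 8 \left(-3 - - \frac{1}{6}\right) = 92 + 8 \left(-3 + \frac{1}{6}\right) = 92 + 8 \left(- \frac{17}{6}\right) = 92 - \frac{68}{3} = \frac{208}{3}$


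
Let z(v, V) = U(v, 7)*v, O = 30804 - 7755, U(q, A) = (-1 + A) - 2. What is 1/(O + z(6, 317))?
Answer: 1/23073 ≈ 4.3341e-5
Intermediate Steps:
U(q, A) = -3 + A
O = 23049
z(v, V) = 4*v (z(v, V) = (-3 + 7)*v = 4*v)
1/(O + z(6, 317)) = 1/(23049 + 4*6) = 1/(23049 + 24) = 1/23073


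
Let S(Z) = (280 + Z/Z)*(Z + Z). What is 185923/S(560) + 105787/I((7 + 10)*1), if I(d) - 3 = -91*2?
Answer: -33260004423/56334880 ≈ -590.40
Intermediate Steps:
I(d) = -179 (I(d) = 3 - 91*2 = 3 - 182 = -179)
S(Z) = 562*Z (S(Z) = (280 + 1)*(2*Z) = 281*(2*Z) = 562*Z)
185923/S(560) + 105787/I((7 + 10)*1) = 185923/((562*560)) + 105787/(-179) = 185923/314720 + 105787*(-1/179) = 185923*(1/314720) - 105787/179 = 185923/314720 - 105787/179 = -33260004423/56334880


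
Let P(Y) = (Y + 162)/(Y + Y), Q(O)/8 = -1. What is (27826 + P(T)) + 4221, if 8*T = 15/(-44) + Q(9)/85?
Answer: 99435525/3254 ≈ 30558.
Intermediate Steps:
Q(O) = -8 (Q(O) = 8*(-1) = -8)
T = -1627/29920 (T = (15/(-44) - 8/85)/8 = (15*(-1/44) - 8*1/85)/8 = (-15/44 - 8/85)/8 = (1/8)*(-1627/3740) = -1627/29920 ≈ -0.054378)
P(Y) = (162 + Y)/(2*Y) (P(Y) = (162 + Y)/((2*Y)) = (162 + Y)*(1/(2*Y)) = (162 + Y)/(2*Y))
(27826 + P(T)) + 4221 = (27826 + (162 - 1627/29920)/(2*(-1627/29920))) + 4221 = (27826 + (1/2)*(-29920/1627)*(4845413/29920)) + 4221 = (27826 - 4845413/3254) + 4221 = 85700391/3254 + 4221 = 99435525/3254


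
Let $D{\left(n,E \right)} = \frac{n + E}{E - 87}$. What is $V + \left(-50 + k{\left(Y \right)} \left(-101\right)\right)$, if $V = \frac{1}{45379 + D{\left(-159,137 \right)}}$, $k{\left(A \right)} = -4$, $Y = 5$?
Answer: $\frac{401600281}{1134464} \approx 354.0$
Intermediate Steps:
$D{\left(n,E \right)} = \frac{E + n}{-87 + E}$
$V = \frac{25}{1134464}$ ($V = \frac{1}{45379 + \frac{137 - 159}{-87 + 137}} = \frac{1}{45379 + \frac{1}{50} \left(-22\right)} = \frac{1}{45379 - \frac{11}{25}} = \frac{1}{\frac{1134464}{25}} = \frac{25}{1134464} \approx 2.2037 \cdot 10^{-5}$)
$V + \left(-50 + k{\left(Y \right)} \left(-101\right)\right) = \frac{25}{1134464} - -354 = \frac{25}{1134464} + \left(-50 + 404\right) = \frac{25}{1134464} + 354 = \frac{401600281}{1134464}$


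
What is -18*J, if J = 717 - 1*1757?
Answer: 18720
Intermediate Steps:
J = -1040 (J = 717 - 1757 = -1040)
-18*J = -18*(-1040) = 18720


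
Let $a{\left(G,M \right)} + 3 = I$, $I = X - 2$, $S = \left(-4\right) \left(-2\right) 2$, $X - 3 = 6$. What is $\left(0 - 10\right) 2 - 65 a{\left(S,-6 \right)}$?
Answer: $-280$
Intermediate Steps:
$X = 9$ ($X = 3 + 6 = 9$)
$S = 16$ ($S = 8 \cdot 2 = 16$)
$I = 7$ ($I = 9 - 2 = 7$)
$a{\left(G,M \right)} = 4$ ($a{\left(G,M \right)} = -3 + 7 = 4$)
$\left(0 - 10\right) 2 - 65 a{\left(S,-6 \right)} = \left(0 - 10\right) 2 - 260 = \left(-10\right) 2 - 260 = -20 - 260 = -280$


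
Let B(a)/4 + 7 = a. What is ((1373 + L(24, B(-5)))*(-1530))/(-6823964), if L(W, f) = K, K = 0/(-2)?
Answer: 1050345/3411982 ≈ 0.30784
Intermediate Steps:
B(a) = -28 + 4*a
K = 0 (K = 0*(-½) = 0)
L(W, f) = 0
((1373 + L(24, B(-5)))*(-1530))/(-6823964) = ((1373 + 0)*(-1530))/(-6823964) = (1373*(-1530))*(-1/6823964) = -2100690*(-1/6823964) = 1050345/3411982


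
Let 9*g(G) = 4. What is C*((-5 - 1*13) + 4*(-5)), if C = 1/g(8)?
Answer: -171/2 ≈ -85.500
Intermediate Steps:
g(G) = 4/9 (g(G) = (⅑)*4 = 4/9)
C = 9/4 (C = 1/(4/9) = 9/4 ≈ 2.2500)
C*((-5 - 1*13) + 4*(-5)) = 9*((-5 - 1*13) + 4*(-5))/4 = 9*((-5 - 13) - 20)/4 = 9*(-18 - 20)/4 = (9/4)*(-38) = -171/2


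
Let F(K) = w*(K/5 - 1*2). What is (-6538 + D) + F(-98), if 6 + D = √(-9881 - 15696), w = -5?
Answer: -6436 + I*√25577 ≈ -6436.0 + 159.93*I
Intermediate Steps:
D = -6 + I*√25577 (D = -6 + √(-9881 - 15696) = -6 + √(-25577) = -6 + I*√25577 ≈ -6.0 + 159.93*I)
F(K) = 10 - K (F(K) = -5*(K/5 - 1*2) = -5*(K*(⅕) - 2) = -5*(K/5 - 2) = -5*(-2 + K/5) = 10 - K)
(-6538 + D) + F(-98) = (-6538 + (-6 + I*√25577)) + (10 - 1*(-98)) = (-6544 + I*√25577) + (10 + 98) = (-6544 + I*√25577) + 108 = -6436 + I*√25577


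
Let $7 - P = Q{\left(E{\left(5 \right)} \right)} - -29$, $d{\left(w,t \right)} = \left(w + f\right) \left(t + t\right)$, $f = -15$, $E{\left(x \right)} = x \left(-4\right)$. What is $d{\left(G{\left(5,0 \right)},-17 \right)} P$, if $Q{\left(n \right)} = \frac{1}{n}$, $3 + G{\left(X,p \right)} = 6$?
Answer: $- \frac{44778}{5} \approx -8955.6$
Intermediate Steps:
$E{\left(x \right)} = - 4 x$
$G{\left(X,p \right)} = 3$ ($G{\left(X,p \right)} = -3 + 6 = 3$)
$d{\left(w,t \right)} = 2 t \left(-15 + w\right)$ ($d{\left(w,t \right)} = \left(w - 15\right) \left(t + t\right) = \left(-15 + w\right) 2 t = 2 t \left(-15 + w\right)$)
$P = - \frac{439}{20}$ ($P = 7 - \left(\frac{1}{\left(-4\right) 5} - -29\right) = 7 - \left(\frac{1}{-20} + 29\right) = 7 - \left(- \frac{1}{20} + 29\right) = 7 - \frac{579}{20} = - \frac{439}{20} \approx -21.95$)
$d{\left(G{\left(5,0 \right)},-17 \right)} P = 2 \left(-17\right) \left(-15 + 3\right) \left(- \frac{439}{20}\right) = 2 \left(-17\right) \left(-12\right) \left(- \frac{439}{20}\right) = 408 \left(- \frac{439}{20}\right) = - \frac{44778}{5}$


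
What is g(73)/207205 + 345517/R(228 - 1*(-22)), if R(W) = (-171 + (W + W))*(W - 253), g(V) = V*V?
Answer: -71587590262/204511335 ≈ -350.04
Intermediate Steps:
g(V) = V²
R(W) = (-253 + W)*(-171 + 2*W) (R(W) = (-171 + 2*W)*(-253 + W) = (-253 + W)*(-171 + 2*W))
g(73)/207205 + 345517/R(228 - 1*(-22)) = 73²/207205 + 345517/(43263 - 677*(228 - 1*(-22)) + 2*(228 - 1*(-22))²) = 5329*(1/207205) + 345517/(43263 - 677*(228 + 22) + 2*(228 + 22)²) = 5329/207205 + 345517/(43263 - 677*250 + 2*250²) = 5329/207205 + 345517/(43263 - 169250 + 2*62500) = 5329/207205 + 345517/(43263 - 169250 + 125000) = 5329/207205 + 345517/(-987) = 5329/207205 + 345517*(-1/987) = 5329/207205 - 345517/987 = -71587590262/204511335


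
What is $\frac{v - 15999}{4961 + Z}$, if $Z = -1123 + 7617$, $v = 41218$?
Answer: $\frac{25219}{11455} \approx 2.2016$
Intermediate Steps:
$Z = 6494$
$\frac{v - 15999}{4961 + Z} = \frac{41218 - 15999}{4961 + 6494} = \frac{25219}{11455}$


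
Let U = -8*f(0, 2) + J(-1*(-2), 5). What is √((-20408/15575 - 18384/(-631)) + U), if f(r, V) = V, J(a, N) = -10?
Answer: √7048477564926/1965565 ≈ 1.3507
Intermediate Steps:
U = -26 (U = -8*2 - 10 = -16 - 10 = -26)
√((-20408/15575 - 18384/(-631)) + U) = √((-20408/15575 - 18384/(-631)) - 26) = √((-20408*1/15575 - 18384*(-1/631)) - 26) = √((-20408/15575 + 18384/631) - 26) = √(273453352/9827825 - 26) = √(17929902/9827825) = √7048477564926/1965565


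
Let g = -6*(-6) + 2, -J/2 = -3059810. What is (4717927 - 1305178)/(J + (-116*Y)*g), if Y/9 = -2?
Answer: 3412749/6198964 ≈ 0.55054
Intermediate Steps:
Y = -18 (Y = 9*(-2) = -18)
J = 6119620 (J = -2*(-3059810) = 6119620)
g = 38 (g = 36 + 2 = 38)
(4717927 - 1305178)/(J + (-116*Y)*g) = (4717927 - 1305178)/(6119620 - 116*(-18)*38) = 3412749/(6119620 + 2088*38) = 3412749/(6119620 + 79344) = 3412749/6198964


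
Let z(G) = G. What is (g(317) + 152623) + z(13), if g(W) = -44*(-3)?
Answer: 152768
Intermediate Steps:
g(W) = 132
(g(317) + 152623) + z(13) = (132 + 152623) + 13 = 152755 + 13 = 152768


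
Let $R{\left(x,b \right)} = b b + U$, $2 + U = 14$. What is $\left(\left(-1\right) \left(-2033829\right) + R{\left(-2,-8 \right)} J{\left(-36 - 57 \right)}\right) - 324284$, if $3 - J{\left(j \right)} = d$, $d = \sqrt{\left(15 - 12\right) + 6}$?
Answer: $1709545$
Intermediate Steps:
$U = 12$ ($U = -2 + 14 = 12$)
$R{\left(x,b \right)} = 12 + b^{2}$ ($R{\left(x,b \right)} = b b + 12 = b^{2} + 12 = 12 + b^{2}$)
$d = 3$ ($d = \sqrt{3 + 6} = \sqrt{9} = 3$)
$J{\left(j \right)} = 0$ ($J{\left(j \right)} = 3 - 3 = 0$)
$\left(\left(-1\right) \left(-2033829\right) + R{\left(-2,-8 \right)} J{\left(-36 - 57 \right)}\right) - 324284 = \left(\left(-1\right) \left(-2033829\right) + \left(12 + \left(-8\right)^{2}\right) 0\right) - 324284 = \left(2033829 + \left(12 + 64\right) 0\right) - 324284 = \left(2033829 + 76 \cdot 0\right) - 324284 = \left(2033829 + 0\right) - 324284 = 2033829 - 324284 = 1709545$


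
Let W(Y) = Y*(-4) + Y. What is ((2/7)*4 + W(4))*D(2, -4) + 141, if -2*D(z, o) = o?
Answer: 835/7 ≈ 119.29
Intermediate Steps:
D(z, o) = -o/2
W(Y) = -3*Y (W(Y) = -4*Y + Y = -3*Y)
((2/7)*4 + W(4))*D(2, -4) + 141 = ((2/7)*4 - 3*4)*(-½*(-4)) + 141 = ((2*(⅐))*4 - 12)*2 + 141 = ((2/7)*4 - 12)*2 + 141 = (8/7 - 12)*2 + 141 = -76/7*2 + 141 = -152/7 + 141 = 835/7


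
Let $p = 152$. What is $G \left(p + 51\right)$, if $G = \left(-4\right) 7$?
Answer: $-5684$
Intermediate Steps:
$G = -28$
$G \left(p + 51\right) = - 28 \left(152 + 51\right) = \left(-28\right) 203 = -5684$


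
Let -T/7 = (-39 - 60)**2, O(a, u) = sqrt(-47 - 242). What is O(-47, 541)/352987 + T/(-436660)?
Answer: 9801/62380 + 17*I/352987 ≈ 0.15712 + 4.816e-5*I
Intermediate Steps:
O(a, u) = 17*I (O(a, u) = sqrt(-289) = 17*I)
T = -68607 (T = -7*(-39 - 60)**2 = -7*(-99)**2 = -7*9801 = -68607)
O(-47, 541)/352987 + T/(-436660) = (17*I)/352987 - 68607/(-436660) = (17*I)*(1/352987) - 68607*(-1/436660) = 17*I/352987 + 9801/62380 = 9801/62380 + 17*I/352987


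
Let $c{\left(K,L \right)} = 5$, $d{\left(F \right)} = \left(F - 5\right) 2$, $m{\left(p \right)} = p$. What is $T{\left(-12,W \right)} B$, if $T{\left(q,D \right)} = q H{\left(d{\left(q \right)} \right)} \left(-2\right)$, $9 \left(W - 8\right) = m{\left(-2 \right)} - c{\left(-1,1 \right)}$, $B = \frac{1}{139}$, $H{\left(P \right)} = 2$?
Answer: $\frac{48}{139} \approx 0.34532$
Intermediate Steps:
$d{\left(F \right)} = -10 + 2 F$ ($d{\left(F \right)} = \left(-5 + F\right) 2 = -10 + 2 F$)
$B = \frac{1}{139} \approx 0.0071942$
$W = \frac{65}{9}$ ($W = 8 + \frac{-2 - 5}{9} = 8 + \frac{1}{9} \left(-7\right) = 8 - \frac{7}{9} = \frac{65}{9} \approx 7.2222$)
$T{\left(q,D \right)} = - 4 q$ ($T{\left(q,D \right)} = q 2 \left(-2\right) = 2 q \left(-2\right) = - 4 q$)
$T{\left(-12,W \right)} B = \left(-4\right) \left(-12\right) \frac{1}{139} = 48 \cdot \frac{1}{139} = \frac{48}{139}$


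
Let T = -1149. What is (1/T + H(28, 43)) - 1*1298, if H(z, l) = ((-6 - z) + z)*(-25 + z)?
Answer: -1512085/1149 ≈ -1316.0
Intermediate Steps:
H(z, l) = 150 - 6*z (H(z, l) = -6*(-25 + z) = 150 - 6*z)
(1/T + H(28, 43)) - 1*1298 = (1/(-1149) + (150 - 6*28)) - 1*1298 = (-1/1149 + (150 - 168)) - 1298 = (-1/1149 - 18) - 1298 = -20683/1149 - 1298 = -1512085/1149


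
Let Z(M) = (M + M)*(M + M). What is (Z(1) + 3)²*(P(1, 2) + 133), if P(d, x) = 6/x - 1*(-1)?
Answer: 6713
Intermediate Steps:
P(d, x) = 1 + 6/x (P(d, x) = 6/x + 1 = 1 + 6/x)
Z(M) = 4*M² (Z(M) = (2*M)*(2*M) = 4*M²)
(Z(1) + 3)²*(P(1, 2) + 133) = (4*1² + 3)²*((6 + 2)/2 + 133) = (4*1 + 3)²*((½)*8 + 133) = (4 + 3)²*(4 + 133) = 7²*137 = 49*137 = 6713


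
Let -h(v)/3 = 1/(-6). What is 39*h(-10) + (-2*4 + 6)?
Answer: 35/2 ≈ 17.500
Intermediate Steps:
h(v) = 1/2 (h(v) = -3/(-6) = -3*(-1/6) = 1/2)
39*h(-10) + (-2*4 + 6) = 39*(1/2) + (-2*4 + 6) = 39/2 + (-8 + 6) = 39/2 - 2 = 35/2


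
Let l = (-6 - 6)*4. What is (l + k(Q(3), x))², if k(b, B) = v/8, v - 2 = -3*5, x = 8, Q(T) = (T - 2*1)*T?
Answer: 157609/64 ≈ 2462.6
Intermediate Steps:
Q(T) = T*(-2 + T) (Q(T) = (T - 2)*T = (-2 + T)*T = T*(-2 + T))
l = -48 (l = -12*4 = -48)
v = -13 (v = 2 - 3*5 = 2 - 15 = -13)
k(b, B) = -13/8
(l + k(Q(3), x))² = (-48 - 13/8)² = (-397/8)² = 157609/64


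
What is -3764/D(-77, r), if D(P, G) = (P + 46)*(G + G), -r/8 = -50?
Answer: 941/6200 ≈ 0.15177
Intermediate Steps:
r = 400 (r = -8*(-50) = 400)
D(P, G) = 2*G*(46 + P) (D(P, G) = (46 + P)*(2*G) = 2*G*(46 + P))
-3764/D(-77, r) = -3764*1/(800*(46 - 77)) = -3764/(2*400*(-31)) = -3764/(-24800) = -3764*(-1/24800) = 941/6200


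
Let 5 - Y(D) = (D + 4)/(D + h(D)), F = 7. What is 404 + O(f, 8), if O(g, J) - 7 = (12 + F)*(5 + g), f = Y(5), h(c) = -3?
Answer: 1031/2 ≈ 515.50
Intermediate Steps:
Y(D) = 5 - (4 + D)/(-3 + D) (Y(D) = 5 - (D + 4)/(D - 3) = 5 - (4 + D)/(-3 + D))
f = 1/2 (f = (-19 + 4*5)/(-3 + 5) = (-19 + 20)/2 = (1/2)*1 = 1/2 ≈ 0.50000)
O(g, J) = 102 + 19*g (O(g, J) = 7 + (12 + 7)*(5 + g) = 7 + 19*(5 + g) = 7 + (95 + 19*g) = 102 + 19*g)
404 + O(f, 8) = 404 + (102 + 19*(1/2)) = 404 + (102 + 19/2) = 404 + 223/2 = 1031/2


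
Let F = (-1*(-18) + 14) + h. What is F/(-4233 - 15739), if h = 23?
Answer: -55/19972 ≈ -0.0027539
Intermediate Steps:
F = 55 (F = (-1*(-18) + 14) + 23 = (18 + 14) + 23 = 32 + 23 = 55)
F/(-4233 - 15739) = 55/(-4233 - 15739) = 55/(-19972) = -1/19972*55 = -55/19972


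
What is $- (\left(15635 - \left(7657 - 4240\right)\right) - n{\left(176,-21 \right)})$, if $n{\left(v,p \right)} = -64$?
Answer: $-12282$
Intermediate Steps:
$- (\left(15635 - \left(7657 - 4240\right)\right) - n{\left(176,-21 \right)}) = - (\left(15635 - \left(7657 - 4240\right)\right) - -64) = - (\left(15635 - \left(7657 - 4240\right)\right) + 64) = - (\left(15635 - 3417\right) + 64) = - (12218 + 64) = \left(-1\right) 12282 = -12282$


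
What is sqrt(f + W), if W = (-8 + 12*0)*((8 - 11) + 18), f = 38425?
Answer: sqrt(38305) ≈ 195.72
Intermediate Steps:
W = -120 (W = (-8 + 0)*(-3 + 18) = -8*15 = -120)
sqrt(f + W) = sqrt(38425 - 120) = sqrt(38305)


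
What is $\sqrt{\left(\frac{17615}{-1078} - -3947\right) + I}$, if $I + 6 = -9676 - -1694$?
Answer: $\frac{i \sqrt{96223886}}{154} \approx 63.697 i$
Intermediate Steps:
$I = -7988$ ($I = -6 - 7982 = -7988$)
$\sqrt{\left(\frac{17615}{-1078} - -3947\right) + I} = \sqrt{\left(\frac{17615}{-1078} - -3947\right) - 7988} = \sqrt{\left(17615 \left(- \frac{1}{1078}\right) + 3947\right) - 7988} = \sqrt{\left(- \frac{17615}{1078} + 3947\right) - 7988} = \sqrt{\frac{4237251}{1078} - 7988} = \sqrt{- \frac{4373813}{1078}} = \frac{i \sqrt{96223886}}{154}$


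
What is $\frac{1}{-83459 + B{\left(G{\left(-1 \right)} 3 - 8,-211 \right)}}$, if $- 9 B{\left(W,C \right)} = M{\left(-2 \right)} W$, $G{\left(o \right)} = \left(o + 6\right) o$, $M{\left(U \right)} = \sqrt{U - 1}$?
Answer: $- \frac{2253393}{188065926916} - \frac{69 i \sqrt{3}}{188065926916} \approx -1.1982 \cdot 10^{-5} - 6.3548 \cdot 10^{-10} i$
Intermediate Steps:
$M{\left(U \right)} = \sqrt{-1 + U}$
$G{\left(o \right)} = o \left(6 + o\right)$ ($G{\left(o \right)} = \left(6 + o\right) o = o \left(6 + o\right)$)
$B{\left(W,C \right)} = - \frac{i W \sqrt{3}}{9}$ ($B{\left(W,C \right)} = - \frac{\sqrt{-1 - 2} W}{9} = - \frac{\sqrt{-3} W}{9} = - \frac{i \sqrt{3} W}{9} = - \frac{i W \sqrt{3}}{9}$)
$\frac{1}{-83459 + B{\left(G{\left(-1 \right)} 3 - 8,-211 \right)}} = \frac{1}{-83459 - \frac{i \left(- (6 - 1) 3 - 8\right) \sqrt{3}}{9}} = \frac{1}{-83459 - \frac{i \left(\left(-1\right) 5 \cdot 3 - 8\right) \sqrt{3}}{9}} = \frac{1}{-83459 - \frac{i \left(\left(-5\right) 3 - 8\right) \sqrt{3}}{9}} = \frac{1}{-83459 - \frac{i \left(-15 - 8\right) \sqrt{3}}{9}} = \frac{1}{-83459 - \frac{1}{9} i \left(-23\right) \sqrt{3}} = \frac{1}{-83459 + \frac{23 i \sqrt{3}}{9}}$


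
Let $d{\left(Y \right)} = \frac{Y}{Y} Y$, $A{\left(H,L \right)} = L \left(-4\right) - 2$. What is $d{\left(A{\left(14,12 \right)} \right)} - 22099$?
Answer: $-22149$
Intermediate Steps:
$A{\left(H,L \right)} = -2 - 4 L$ ($A{\left(H,L \right)} = - 4 L - 2 = -2 - 4 L$)
$d{\left(Y \right)} = Y$ ($d{\left(Y \right)} = 1 Y = Y$)
$d{\left(A{\left(14,12 \right)} \right)} - 22099 = \left(-2 - 48\right) - 22099 = -50 - 22099 = -22149$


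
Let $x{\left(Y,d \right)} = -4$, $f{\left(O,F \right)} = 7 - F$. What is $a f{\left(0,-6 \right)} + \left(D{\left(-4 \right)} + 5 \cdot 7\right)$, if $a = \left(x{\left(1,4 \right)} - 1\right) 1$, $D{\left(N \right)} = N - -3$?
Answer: $-31$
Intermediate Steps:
$D{\left(N \right)} = 3 + N$ ($D{\left(N \right)} = N + 3 = 3 + N$)
$a = -5$ ($a = \left(-4 - 1\right) 1 = \left(-5\right) 1 = -5$)
$a f{\left(0,-6 \right)} + \left(D{\left(-4 \right)} + 5 \cdot 7\right) = - 5 \left(7 - -6\right) + \left(\left(3 - 4\right) + 5 \cdot 7\right) = - 5 \left(7 + 6\right) + \left(-1 + 35\right) = \left(-5\right) 13 + 34 = -65 + 34 = -31$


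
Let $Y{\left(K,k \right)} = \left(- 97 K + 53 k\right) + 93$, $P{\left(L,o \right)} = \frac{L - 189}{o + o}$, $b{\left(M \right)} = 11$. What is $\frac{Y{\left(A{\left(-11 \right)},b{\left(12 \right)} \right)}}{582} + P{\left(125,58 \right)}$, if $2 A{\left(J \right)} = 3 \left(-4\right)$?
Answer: $\frac{13585}{8439} \approx 1.6098$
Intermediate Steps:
$A{\left(J \right)} = -6$ ($A{\left(J \right)} = \frac{3 \left(-4\right)}{2} = \frac{1}{2} \left(-12\right) = -6$)
$P{\left(L,o \right)} = \frac{-189 + L}{2 o}$
$Y{\left(K,k \right)} = 93 - 97 K + 53 k$
$\frac{Y{\left(A{\left(-11 \right)},b{\left(12 \right)} \right)}}{582} + P{\left(125,58 \right)} = \frac{93 - -582 + 53 \cdot 11}{582} + \frac{-189 + 125}{2 \cdot 58} = \left(93 + 582 + 583\right) \frac{1}{582} + \frac{1}{2} \cdot \frac{1}{58} \left(-64\right) = 1258 \cdot \frac{1}{582} - \frac{16}{29} = \frac{629}{291} - \frac{16}{29} = \frac{13585}{8439}$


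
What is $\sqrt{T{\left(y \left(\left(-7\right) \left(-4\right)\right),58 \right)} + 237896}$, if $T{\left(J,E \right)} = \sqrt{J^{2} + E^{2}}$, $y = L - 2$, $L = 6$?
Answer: $\sqrt{237896 + 2 \sqrt{3977}} \approx 487.88$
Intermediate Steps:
$y = 4$ ($y = 6 - 2 = 4$)
$T{\left(J,E \right)} = \sqrt{E^{2} + J^{2}}$
$\sqrt{T{\left(y \left(\left(-7\right) \left(-4\right)\right),58 \right)} + 237896} = \sqrt{\sqrt{58^{2} + \left(4 \left(\left(-7\right) \left(-4\right)\right)\right)^{2}} + 237896} = \sqrt{\sqrt{3364 + \left(4 \cdot 28\right)^{2}} + 237896} = \sqrt{\sqrt{3364 + 112^{2}} + 237896} = \sqrt{\sqrt{3364 + 12544} + 237896} = \sqrt{\sqrt{15908} + 237896} = \sqrt{2 \sqrt{3977} + 237896} = \sqrt{237896 + 2 \sqrt{3977}}$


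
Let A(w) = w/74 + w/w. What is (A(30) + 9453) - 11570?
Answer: -78277/37 ≈ -2115.6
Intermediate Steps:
A(w) = 1 + w/74 (A(w) = w*(1/74) + 1 = w/74 + 1 = 1 + w/74)
(A(30) + 9453) - 11570 = ((1 + (1/74)*30) + 9453) - 11570 = ((1 + 15/37) + 9453) - 11570 = (52/37 + 9453) - 11570 = 349813/37 - 11570 = -78277/37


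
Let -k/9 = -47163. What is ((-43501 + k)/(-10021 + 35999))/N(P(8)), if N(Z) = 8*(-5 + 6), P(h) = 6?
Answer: 190483/103912 ≈ 1.8331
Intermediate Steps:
k = 424467 (k = -9*(-47163) = 424467)
N(Z) = 8 (N(Z) = 8*1 = 8)
((-43501 + k)/(-10021 + 35999))/N(P(8)) = ((-43501 + 424467)/(-10021 + 35999))/8 = (380966/25978)*(⅛) = (380966*(1/25978))*(⅛) = (190483/12989)*(⅛) = 190483/103912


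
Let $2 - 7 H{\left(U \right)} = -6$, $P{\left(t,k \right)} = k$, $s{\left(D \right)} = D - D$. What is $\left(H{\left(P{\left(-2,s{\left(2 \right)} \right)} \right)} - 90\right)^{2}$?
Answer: $\frac{386884}{49} \approx 7895.6$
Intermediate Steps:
$s{\left(D \right)} = 0$
$H{\left(U \right)} = \frac{8}{7}$ ($H{\left(U \right)} = \frac{2}{7} - - \frac{6}{7} = \frac{2}{7} + \frac{6}{7} = \frac{8}{7}$)
$\left(H{\left(P{\left(-2,s{\left(2 \right)} \right)} \right)} - 90\right)^{2} = \left(\frac{8}{7} - 90\right)^{2} = \left(- \frac{622}{7}\right)^{2} = \frac{386884}{49}$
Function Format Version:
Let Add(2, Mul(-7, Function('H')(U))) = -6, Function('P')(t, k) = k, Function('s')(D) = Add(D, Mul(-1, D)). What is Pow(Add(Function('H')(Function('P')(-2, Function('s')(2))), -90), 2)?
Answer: Rational(386884, 49) ≈ 7895.6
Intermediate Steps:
Function('s')(D) = 0
Function('H')(U) = Rational(8, 7) (Function('H')(U) = Add(Rational(2, 7), Mul(Rational(-1, 7), -6)) = Add(Rational(2, 7), Rational(6, 7)) = Rational(8, 7))
Pow(Add(Function('H')(Function('P')(-2, Function('s')(2))), -90), 2) = Pow(Add(Rational(8, 7), -90), 2) = Pow(Rational(-622, 7), 2) = Rational(386884, 49)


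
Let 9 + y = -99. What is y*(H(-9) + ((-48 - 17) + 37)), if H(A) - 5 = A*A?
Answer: -6264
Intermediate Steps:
y = -108 (y = -9 - 99 = -108)
H(A) = 5 + A**2 (H(A) = 5 + A*A = 5 + A**2)
y*(H(-9) + ((-48 - 17) + 37)) = -108*((5 + (-9)**2) + ((-48 - 17) + 37)) = -108*((5 + 81) + (-65 + 37)) = -108*(86 - 28) = -108*58 = -6264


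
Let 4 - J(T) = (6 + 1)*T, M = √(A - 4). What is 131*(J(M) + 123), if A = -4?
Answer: 16637 - 1834*I*√2 ≈ 16637.0 - 2593.7*I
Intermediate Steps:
M = 2*I*√2 (M = √(-4 - 4) = √(-8) = 2*I*√2 ≈ 2.8284*I)
J(T) = 4 - 7*T (J(T) = 4 - (6 + 1)*T = 4 - 7*T)
131*(J(M) + 123) = 131*((4 - 14*I*√2) + 123) = 131*(127 - 14*I*√2) = 16637 - 1834*I*√2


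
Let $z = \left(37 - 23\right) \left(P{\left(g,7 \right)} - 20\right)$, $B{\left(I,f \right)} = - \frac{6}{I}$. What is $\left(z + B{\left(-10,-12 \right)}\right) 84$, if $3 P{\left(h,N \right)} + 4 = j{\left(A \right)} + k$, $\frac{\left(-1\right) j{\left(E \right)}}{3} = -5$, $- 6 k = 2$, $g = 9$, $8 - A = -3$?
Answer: $- \frac{289324}{15} \approx -19288.0$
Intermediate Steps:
$A = 11$ ($A = 8 - -3 = 8 + 3 = 11$)
$k = - \frac{1}{3}$ ($k = \left(- \frac{1}{6}\right) 2 = - \frac{1}{3} \approx -0.33333$)
$j{\left(E \right)} = 15$ ($j{\left(E \right)} = \left(-3\right) \left(-5\right) = 15$)
$P{\left(h,N \right)} = \frac{32}{9}$ ($P{\left(h,N \right)} = - \frac{4}{3} + \frac{15 - \frac{1}{3}}{3} = - \frac{4}{3} + \frac{1}{3} \cdot \frac{44}{3} = - \frac{4}{3} + \frac{44}{9} = \frac{32}{9}$)
$z = - \frac{2072}{9}$ ($z = \left(37 - 23\right) \left(\frac{32}{9} - 20\right) = 14 \left(- \frac{148}{9}\right) = - \frac{2072}{9} \approx -230.22$)
$\left(z + B{\left(-10,-12 \right)}\right) 84 = \left(- \frac{2072}{9} - \frac{6}{-10}\right) 84 = \left(- \frac{2072}{9} - - \frac{3}{5}\right) 84 = \left(- \frac{2072}{9} + \frac{3}{5}\right) 84 = \left(- \frac{10333}{45}\right) 84 = - \frac{289324}{15}$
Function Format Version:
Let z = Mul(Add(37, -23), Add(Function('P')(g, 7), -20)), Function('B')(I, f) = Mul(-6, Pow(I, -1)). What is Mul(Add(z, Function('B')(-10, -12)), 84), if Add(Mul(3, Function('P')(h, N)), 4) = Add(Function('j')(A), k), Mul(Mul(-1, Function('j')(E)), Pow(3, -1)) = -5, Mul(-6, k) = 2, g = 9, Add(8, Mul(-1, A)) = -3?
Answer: Rational(-289324, 15) ≈ -19288.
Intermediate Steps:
A = 11 (A = Add(8, Mul(-1, -3)) = Add(8, 3) = 11)
k = Rational(-1, 3) (k = Mul(Rational(-1, 6), 2) = Rational(-1, 3) ≈ -0.33333)
Function('j')(E) = 15 (Function('j')(E) = Mul(-3, -5) = 15)
Function('P')(h, N) = Rational(32, 9) (Function('P')(h, N) = Add(Rational(-4, 3), Mul(Rational(1, 3), Add(15, Rational(-1, 3)))) = Add(Rational(-4, 3), Mul(Rational(1, 3), Rational(44, 3))) = Add(Rational(-4, 3), Rational(44, 9)) = Rational(32, 9))
z = Rational(-2072, 9) (z = Mul(Add(37, -23), Add(Rational(32, 9), -20)) = Mul(14, Rational(-148, 9)) = Rational(-2072, 9) ≈ -230.22)
Mul(Add(z, Function('B')(-10, -12)), 84) = Mul(Add(Rational(-2072, 9), Mul(-6, Pow(-10, -1))), 84) = Mul(Add(Rational(-2072, 9), Mul(-6, Rational(-1, 10))), 84) = Mul(Add(Rational(-2072, 9), Rational(3, 5)), 84) = Mul(Rational(-10333, 45), 84) = Rational(-289324, 15)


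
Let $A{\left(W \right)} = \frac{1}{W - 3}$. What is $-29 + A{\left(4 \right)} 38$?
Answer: $9$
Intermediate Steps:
$A{\left(W \right)} = \frac{1}{-3 + W}$
$-29 + A{\left(4 \right)} 38 = -29 + \frac{1}{-3 + 4} \cdot 38 = -29 + 1^{-1} \cdot 38 = -29 + 1 \cdot 38 = -29 + 38 = 9$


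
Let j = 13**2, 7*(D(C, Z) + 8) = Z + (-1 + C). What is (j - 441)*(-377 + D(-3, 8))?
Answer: 731952/7 ≈ 1.0456e+5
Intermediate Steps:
D(C, Z) = -57/7 + C/7 + Z/7 (D(C, Z) = -8 + (Z + (-1 + C))/7 = -8 + (-1 + C + Z)/7 = -8 + (-1/7 + C/7 + Z/7) = -57/7 + C/7 + Z/7)
j = 169
(j - 441)*(-377 + D(-3, 8)) = (169 - 441)*(-377 + (-57/7 + (1/7)*(-3) + (1/7)*8)) = -272*(-377 + (-57/7 - 3/7 + 8/7)) = -272*(-377 - 52/7) = -272*(-2691/7) = 731952/7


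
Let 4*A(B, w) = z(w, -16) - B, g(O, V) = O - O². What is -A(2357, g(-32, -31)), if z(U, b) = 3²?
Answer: 587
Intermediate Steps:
z(U, b) = 9
A(B, w) = 9/4 - B/4 (A(B, w) = (9 - B)/4 = 9/4 - B/4)
-A(2357, g(-32, -31)) = -(9/4 - ¼*2357) = -(9/4 - 2357/4) = -1*(-587) = 587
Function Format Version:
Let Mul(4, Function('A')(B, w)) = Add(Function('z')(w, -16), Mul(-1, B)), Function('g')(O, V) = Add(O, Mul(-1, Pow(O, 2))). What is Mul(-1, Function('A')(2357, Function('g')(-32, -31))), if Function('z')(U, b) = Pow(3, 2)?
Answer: 587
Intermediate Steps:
Function('z')(U, b) = 9
Function('A')(B, w) = Add(Rational(9, 4), Mul(Rational(-1, 4), B)) (Function('A')(B, w) = Mul(Rational(1, 4), Add(9, Mul(-1, B))) = Add(Rational(9, 4), Mul(Rational(-1, 4), B)))
Mul(-1, Function('A')(2357, Function('g')(-32, -31))) = Mul(-1, Add(Rational(9, 4), Mul(Rational(-1, 4), 2357))) = Mul(-1, Add(Rational(9, 4), Rational(-2357, 4))) = Mul(-1, -587) = 587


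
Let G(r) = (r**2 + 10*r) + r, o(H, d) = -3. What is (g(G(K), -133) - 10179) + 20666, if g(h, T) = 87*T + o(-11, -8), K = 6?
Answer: -1087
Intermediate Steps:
G(r) = r**2 + 11*r
g(h, T) = -3 + 87*T (g(h, T) = 87*T - 3 = -3 + 87*T)
(g(G(K), -133) - 10179) + 20666 = ((-3 + 87*(-133)) - 10179) + 20666 = ((-3 - 11571) - 10179) + 20666 = (-11574 - 10179) + 20666 = -21753 + 20666 = -1087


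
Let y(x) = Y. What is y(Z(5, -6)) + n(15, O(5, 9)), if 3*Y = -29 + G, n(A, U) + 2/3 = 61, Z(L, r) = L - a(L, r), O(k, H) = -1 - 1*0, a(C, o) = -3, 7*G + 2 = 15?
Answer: 359/7 ≈ 51.286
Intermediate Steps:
G = 13/7 (G = -2/7 + (⅐)*15 = -2/7 + 15/7 = 13/7 ≈ 1.8571)
O(k, H) = -1 (O(k, H) = -1 + 0 = -1)
Z(L, r) = 3 + L (Z(L, r) = L - 1*(-3) = L + 3 = 3 + L)
n(A, U) = 181/3 (n(A, U) = -⅔ + 61 = 181/3)
Y = -190/21 (Y = (-29 + 13/7)/3 = (⅓)*(-190/7) = -190/21 ≈ -9.0476)
y(x) = -190/21
y(Z(5, -6)) + n(15, O(5, 9)) = -190/21 + 181/3 = 359/7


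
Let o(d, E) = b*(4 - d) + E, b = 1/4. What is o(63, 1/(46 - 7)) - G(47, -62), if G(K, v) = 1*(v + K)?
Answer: 43/156 ≈ 0.27564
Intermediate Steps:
b = ¼ ≈ 0.25000
G(K, v) = K + v (G(K, v) = 1*(K + v) = K + v)
o(d, E) = 1 + E - d/4 (o(d, E) = (4 - d)/4 + E = (1 - d/4) + E = 1 + E - d/4)
o(63, 1/(46 - 7)) - G(47, -62) = (1 + 1/(46 - 7) - ¼*63) - (47 - 62) = (1 + 1/39 - 63/4) - 1*(-15) = (1 + 1/39 - 63/4) + 15 = -2297/156 + 15 = 43/156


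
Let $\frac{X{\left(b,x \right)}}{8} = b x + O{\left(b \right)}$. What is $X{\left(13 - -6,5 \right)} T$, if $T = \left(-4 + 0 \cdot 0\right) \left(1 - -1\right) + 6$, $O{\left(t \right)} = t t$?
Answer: $-7296$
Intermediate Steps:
$O{\left(t \right)} = t^{2}$
$T = -2$ ($T = \left(-4 + 0\right) \left(1 + 1\right) + 6 = \left(-4\right) 2 + 6 = -8 + 6 = -2$)
$X{\left(b,x \right)} = 8 b^{2} + 8 b x$ ($X{\left(b,x \right)} = 8 \left(b x + b^{2}\right) = 8 \left(b^{2} + b x\right) = 8 b^{2} + 8 b x$)
$X{\left(13 - -6,5 \right)} T = 8 \left(13 - -6\right) \left(\left(13 - -6\right) + 5\right) \left(-2\right) = 8 \left(13 + 6\right) \left(\left(13 + 6\right) + 5\right) \left(-2\right) = 8 \cdot 19 \left(19 + 5\right) \left(-2\right) = 8 \cdot 19 \cdot 24 \left(-2\right) = 3648 \left(-2\right) = -7296$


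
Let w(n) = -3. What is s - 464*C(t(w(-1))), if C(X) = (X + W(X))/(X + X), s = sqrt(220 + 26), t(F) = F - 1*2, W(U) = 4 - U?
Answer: 928/5 + sqrt(246) ≈ 201.28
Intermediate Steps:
t(F) = -2 + F (t(F) = F - 2 = -2 + F)
s = sqrt(246) ≈ 15.684
C(X) = 2/X (C(X) = (X + (4 - X))/(X + X) = 4/((2*X)) = 4*(1/(2*X)) = 2/X)
s - 464*C(t(w(-1))) = sqrt(246) - 928/(-2 - 3) = sqrt(246) - 928/(-5) = sqrt(246) - 928*(-1)/5 = sqrt(246) - 464*(-2/5) = sqrt(246) + 928/5 = 928/5 + sqrt(246)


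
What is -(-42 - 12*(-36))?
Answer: -390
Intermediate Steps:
-(-42 - 12*(-36)) = -(-42 + 432) = -1*390 = -390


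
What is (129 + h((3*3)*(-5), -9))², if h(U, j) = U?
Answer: 7056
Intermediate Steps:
(129 + h((3*3)*(-5), -9))² = (129 + (3*3)*(-5))² = (129 + 9*(-5))² = (129 - 45)² = 84² = 7056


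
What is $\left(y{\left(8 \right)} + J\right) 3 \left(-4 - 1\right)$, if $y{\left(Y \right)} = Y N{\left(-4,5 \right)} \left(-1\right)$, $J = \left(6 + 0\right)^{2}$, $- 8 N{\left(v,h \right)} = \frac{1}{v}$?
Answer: $- \frac{2145}{4} \approx -536.25$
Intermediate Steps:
$N{\left(v,h \right)} = - \frac{1}{8 v}$
$J = 36$ ($J = 6^{2} = 36$)
$y{\left(Y \right)} = - \frac{Y}{32}$ ($y{\left(Y \right)} = Y \left(- \frac{1}{8 \left(-4\right)}\right) \left(-1\right) = Y \left(\left(- \frac{1}{8}\right) \left(- \frac{1}{4}\right)\right) \left(-1\right) = Y \frac{1}{32} \left(-1\right) = \frac{Y}{32} \left(-1\right) = - \frac{Y}{32}$)
$\left(y{\left(8 \right)} + J\right) 3 \left(-4 - 1\right) = \left(\left(- \frac{1}{32}\right) 8 + 36\right) 3 \left(-4 - 1\right) = \left(- \frac{1}{4} + 36\right) 3 \left(-5\right) = \frac{143}{4} \left(-15\right) = - \frac{2145}{4}$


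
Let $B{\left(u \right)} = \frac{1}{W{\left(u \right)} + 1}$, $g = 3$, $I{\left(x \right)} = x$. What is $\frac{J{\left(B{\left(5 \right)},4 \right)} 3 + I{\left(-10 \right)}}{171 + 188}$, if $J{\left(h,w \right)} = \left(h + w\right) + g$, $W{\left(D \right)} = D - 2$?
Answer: $\frac{47}{1436} \approx 0.03273$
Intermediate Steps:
$W{\left(D \right)} = -2 + D$ ($W{\left(D \right)} = D - 2 = -2 + D$)
$B{\left(u \right)} = \frac{1}{-1 + u}$ ($B{\left(u \right)} = \frac{1}{\left(-2 + u\right) + 1} = \frac{1}{-1 + u}$)
$J{\left(h,w \right)} = 3 + h + w$ ($J{\left(h,w \right)} = \left(h + w\right) + 3 = 3 + h + w$)
$\frac{J{\left(B{\left(5 \right)},4 \right)} 3 + I{\left(-10 \right)}}{171 + 188} = \frac{\left(3 + \frac{1}{-1 + 5} + 4\right) 3 - 10}{171 + 188} = \frac{\left(3 + \frac{1}{4} + 4\right) 3 - 10}{359} = \left(\left(3 + \frac{1}{4} + 4\right) 3 - 10\right) \frac{1}{359} = \left(\frac{29}{4} \cdot 3 - 10\right) \frac{1}{359} = \left(\frac{87}{4} - 10\right) \frac{1}{359} = \frac{47}{4} \cdot \frac{1}{359} = \frac{47}{1436}$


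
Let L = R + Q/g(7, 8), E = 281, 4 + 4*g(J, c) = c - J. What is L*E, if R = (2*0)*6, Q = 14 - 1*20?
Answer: 2248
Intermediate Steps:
g(J, c) = -1 - J/4 + c/4 (g(J, c) = -1 + (c - J)/4 = -1 + (-J/4 + c/4) = -1 - J/4 + c/4)
Q = -6 (Q = 14 - 20 = -6)
R = 0 (R = 0*6 = 0)
L = 8 (L = 0 - 6/(-1 - 1/4*7 + (1/4)*8) = 0 - 6/(-1 - 7/4 + 2) = 0 - 6/(-3/4) = 0 - 6*(-4/3) = 0 + 8 = 8)
L*E = 8*281 = 2248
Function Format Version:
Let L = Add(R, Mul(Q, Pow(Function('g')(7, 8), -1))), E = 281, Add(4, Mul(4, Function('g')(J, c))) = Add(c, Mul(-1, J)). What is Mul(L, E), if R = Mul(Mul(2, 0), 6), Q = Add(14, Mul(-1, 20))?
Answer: 2248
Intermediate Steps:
Function('g')(J, c) = Add(-1, Mul(Rational(-1, 4), J), Mul(Rational(1, 4), c)) (Function('g')(J, c) = Add(-1, Mul(Rational(1, 4), Add(c, Mul(-1, J)))) = Add(-1, Add(Mul(Rational(-1, 4), J), Mul(Rational(1, 4), c))) = Add(-1, Mul(Rational(-1, 4), J), Mul(Rational(1, 4), c)))
Q = -6 (Q = Add(14, -20) = -6)
R = 0 (R = Mul(0, 6) = 0)
L = 8 (L = Add(0, Mul(-6, Pow(Add(-1, Mul(Rational(-1, 4), 7), Mul(Rational(1, 4), 8)), -1))) = Add(0, Mul(-6, Pow(Add(-1, Rational(-7, 4), 2), -1))) = Add(0, Mul(-6, Pow(Rational(-3, 4), -1))) = Add(0, Mul(-6, Rational(-4, 3))) = Add(0, 8) = 8)
Mul(L, E) = Mul(8, 281) = 2248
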